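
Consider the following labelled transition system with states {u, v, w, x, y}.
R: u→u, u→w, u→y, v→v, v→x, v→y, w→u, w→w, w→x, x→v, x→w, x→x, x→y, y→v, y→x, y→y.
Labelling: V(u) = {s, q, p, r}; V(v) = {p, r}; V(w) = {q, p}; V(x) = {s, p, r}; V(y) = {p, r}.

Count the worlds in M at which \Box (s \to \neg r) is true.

Let φ = \Box (s \to \neg r). Evaluate φ at each world:
  u (successors {u, w, y}): φ is false.
  v (successors {v, x, y}): φ is false.
  w (successors {u, w, x}): φ is false.
  x (successors {v, w, x, y}): φ is false.
  y (successors {v, x, y}): φ is false.
For instance, at u:
  At u: \Box (s \to \neg r) requires s \to \neg r at every successor {u, w, y}.
    s \to \neg r fails at u, so \Box (s \to \neg r) is false at u.
Satisfying worlds: none.

0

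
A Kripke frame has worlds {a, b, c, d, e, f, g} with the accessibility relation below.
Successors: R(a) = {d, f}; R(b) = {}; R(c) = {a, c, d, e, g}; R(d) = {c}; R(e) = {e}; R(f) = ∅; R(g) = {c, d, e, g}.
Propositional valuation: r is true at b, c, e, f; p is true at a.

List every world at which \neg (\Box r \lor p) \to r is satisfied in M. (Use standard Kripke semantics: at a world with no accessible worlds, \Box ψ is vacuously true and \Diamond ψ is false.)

a, b, c, d, e, f

Let φ = \neg (\Box r \lor p) \to r. Evaluate φ at each world:
  a (successors {d, f}): φ is true.
  b (successors ∅): φ is true.
  c (successors {a, c, d, e, g}): φ is true.
  d (successors {c}): φ is true.
  e (successors {e}): φ is true.
  f (successors ∅): φ is true.
  g (successors {c, d, e, g}): φ is false.
For instance, at e:
  At e: \neg (\Box r \lor p) is false, r is true, so \neg (\Box r \lor p) \to r is true.
    At e: \Box r \lor p is true, so \neg (\Box r \lor p) is false.
      At e: \Box r is true, p is false, so \Box r \lor p is true.
Satisfying worlds: {a, b, c, d, e, f}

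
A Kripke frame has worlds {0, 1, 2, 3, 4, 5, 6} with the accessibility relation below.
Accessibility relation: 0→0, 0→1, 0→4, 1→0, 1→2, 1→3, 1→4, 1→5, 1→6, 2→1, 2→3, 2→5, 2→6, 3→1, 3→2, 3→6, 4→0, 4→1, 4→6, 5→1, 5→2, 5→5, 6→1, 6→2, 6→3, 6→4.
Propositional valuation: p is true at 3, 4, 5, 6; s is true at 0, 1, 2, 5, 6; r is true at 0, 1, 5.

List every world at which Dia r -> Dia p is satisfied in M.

0, 1, 2, 3, 4, 5, 6

Recall that Dia ψ holds at a world iff ψ holds at some accessible world.
Let φ = Dia r -> Dia p. Evaluate φ at each world:
  0 (successors {0, 1, 4}): φ is true.
  1 (successors {0, 2, 3, 4, 5, 6}): φ is true.
  2 (successors {1, 3, 5, 6}): φ is true.
  3 (successors {1, 2, 6}): φ is true.
  4 (successors {0, 1, 6}): φ is true.
  5 (successors {1, 2, 5}): φ is true.
  6 (successors {1, 2, 3, 4}): φ is true.
For instance, at 2:
  At 2: Dia r is true, Dia p is true, so Dia r -> Dia p is true.
    At 2: Dia r requires r at some successor in {1, 3, 5, 6}.
      r holds at 1, so Dia r is true at 2.
    At 2: Dia p requires p at some successor in {1, 3, 5, 6}.
      p holds at 3, so Dia p is true at 2.
Satisfying worlds: {0, 1, 2, 3, 4, 5, 6}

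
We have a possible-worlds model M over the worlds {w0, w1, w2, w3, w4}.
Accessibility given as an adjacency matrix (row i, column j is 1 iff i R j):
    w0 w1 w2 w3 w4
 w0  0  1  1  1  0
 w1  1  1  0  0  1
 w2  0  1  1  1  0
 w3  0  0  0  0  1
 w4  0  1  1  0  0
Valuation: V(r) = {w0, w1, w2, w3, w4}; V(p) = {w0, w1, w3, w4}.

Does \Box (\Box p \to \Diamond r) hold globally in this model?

Let φ = \Box (\Box p \to \Diamond r). Evaluate φ at each world:
  w0 (successors {w1, w2, w3}): φ is true.
  w1 (successors {w0, w1, w4}): φ is true.
  w2 (successors {w1, w2, w3}): φ is true.
  w3 (successors {w4}): φ is true.
  w4 (successors {w1, w2}): φ is true.
For instance, at w4:
  At w4: \Box (\Box p \to \Diamond r) requires \Box p \to \Diamond r at every successor {w1, w2}.
      At w1: \Box p is true, \Diamond r is true, so \Box p \to \Diamond r is true.
      At w2: \Box p is false, \Diamond r is true, so \Box p \to \Diamond r is true.
  So \Box (\Box p \to \Diamond r) is true at w4.

Yes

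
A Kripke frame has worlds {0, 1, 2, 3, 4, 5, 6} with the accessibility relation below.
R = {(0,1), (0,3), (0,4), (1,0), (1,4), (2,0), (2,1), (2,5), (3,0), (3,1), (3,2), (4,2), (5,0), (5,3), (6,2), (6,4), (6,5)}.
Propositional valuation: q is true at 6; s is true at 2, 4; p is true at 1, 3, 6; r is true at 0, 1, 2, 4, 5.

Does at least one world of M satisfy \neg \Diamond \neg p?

Let φ = \neg \Diamond \neg p. Evaluate φ at each world:
  0 (successors {1, 3, 4}): φ is false.
  1 (successors {0, 4}): φ is false.
  2 (successors {0, 1, 5}): φ is false.
  3 (successors {0, 1, 2}): φ is false.
  4 (successors {2}): φ is false.
  5 (successors {0, 3}): φ is false.
  6 (successors {2, 4, 5}): φ is false.
For instance, at 0:
  At 0: \Diamond \neg p is true, so \neg \Diamond \neg p is false.
    At 0: \Diamond \neg p requires \neg p at some successor in {1, 3, 4}.
      \neg p holds at 4, so \Diamond \neg p is true at 0.

No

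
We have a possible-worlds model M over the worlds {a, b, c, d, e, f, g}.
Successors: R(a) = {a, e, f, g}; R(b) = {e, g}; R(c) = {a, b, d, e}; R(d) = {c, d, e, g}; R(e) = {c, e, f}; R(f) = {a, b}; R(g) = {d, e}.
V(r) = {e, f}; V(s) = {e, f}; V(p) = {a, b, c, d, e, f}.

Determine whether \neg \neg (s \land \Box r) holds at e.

At e: \neg (s \land \Box r) is true, so \neg \neg (s \land \Box r) is false.
  At e: s \land \Box r is false, so \neg (s \land \Box r) is true.
    At e: s is true, \Box r is false, so s \land \Box r is false.
      At e: \Box r requires r at every successor {c, e, f}.
        r fails at c, so \Box r is false at e.

No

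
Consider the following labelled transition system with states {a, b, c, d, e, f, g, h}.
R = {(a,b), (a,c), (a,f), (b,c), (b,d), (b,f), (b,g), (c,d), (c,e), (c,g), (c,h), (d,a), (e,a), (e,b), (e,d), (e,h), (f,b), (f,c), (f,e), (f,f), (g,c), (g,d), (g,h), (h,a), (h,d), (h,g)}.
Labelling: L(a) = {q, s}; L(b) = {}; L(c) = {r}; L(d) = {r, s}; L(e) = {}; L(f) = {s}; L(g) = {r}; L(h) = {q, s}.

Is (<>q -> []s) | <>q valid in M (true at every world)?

Yes

Let φ = (<>q -> []s) | <>q. Evaluate φ at each world:
  a (successors {b, c, f}): φ is true.
  b (successors {c, d, f, g}): φ is true.
  c (successors {d, e, g, h}): φ is true.
  d (successors {a}): φ is true.
  e (successors {a, b, d, h}): φ is true.
  f (successors {b, c, e, f}): φ is true.
  g (successors {c, d, h}): φ is true.
  h (successors {a, d, g}): φ is true.
For instance, at f:
  At f: <>q -> []s is true, <>q is false, so (<>q -> []s) | <>q is true.
    At f: <>q is false, []s is false, so <>q -> []s is true.
      At f: <>q requires q at some successor in {b, c, e, f}.
        At b: q is false.
        At c: q is false.
        At e: q is false.
        At f: q is false.
      So <>q is false at f.
      At f: []s requires s at every successor {b, c, e, f}.
        s fails at b, so []s is false at f.
    At f: <>q requires q at some successor in {b, c, e, f}.
      At b: q is false.
      At c: q is false.
      At e: q is false.
      At f: q is false.
    So <>q is false at f.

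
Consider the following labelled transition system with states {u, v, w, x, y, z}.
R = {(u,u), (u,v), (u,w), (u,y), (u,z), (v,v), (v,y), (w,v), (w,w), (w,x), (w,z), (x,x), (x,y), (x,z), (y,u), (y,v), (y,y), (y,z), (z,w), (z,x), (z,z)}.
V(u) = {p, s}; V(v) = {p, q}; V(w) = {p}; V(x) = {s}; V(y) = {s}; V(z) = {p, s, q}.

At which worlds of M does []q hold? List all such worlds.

Let φ = []q. Evaluate φ at each world:
  u (successors {u, v, w, y, z}): φ is false.
  v (successors {v, y}): φ is false.
  w (successors {v, w, x, z}): φ is false.
  x (successors {x, y, z}): φ is false.
  y (successors {u, v, y, z}): φ is false.
  z (successors {w, x, z}): φ is false.
For instance, at v:
  At v: []q requires q at every successor {v, y}.
    q fails at y, so []q is false at v.
Satisfying worlds: none.

none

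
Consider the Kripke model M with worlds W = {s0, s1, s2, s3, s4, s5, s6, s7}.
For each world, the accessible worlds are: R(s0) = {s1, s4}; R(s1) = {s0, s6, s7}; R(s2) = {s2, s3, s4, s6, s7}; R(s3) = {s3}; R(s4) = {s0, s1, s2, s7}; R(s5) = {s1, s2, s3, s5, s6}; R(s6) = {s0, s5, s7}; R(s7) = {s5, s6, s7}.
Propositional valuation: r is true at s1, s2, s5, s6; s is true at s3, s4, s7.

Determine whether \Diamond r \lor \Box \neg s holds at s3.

Recall that \Box ψ holds at a world iff ψ holds at every accessible world, and \Diamond ψ holds iff ψ holds at some accessible world.
At s3: \Diamond r is false, \Box \neg s is false, so \Diamond r \lor \Box \neg s is false.
  At s3: \Diamond r requires r at some successor in {s3}.
    At s3: r is false.
  So \Diamond r is false at s3.
  At s3: \Box \neg s requires \neg s at every successor {s3}.
    \neg s fails at s3, so \Box \neg s is false at s3.

No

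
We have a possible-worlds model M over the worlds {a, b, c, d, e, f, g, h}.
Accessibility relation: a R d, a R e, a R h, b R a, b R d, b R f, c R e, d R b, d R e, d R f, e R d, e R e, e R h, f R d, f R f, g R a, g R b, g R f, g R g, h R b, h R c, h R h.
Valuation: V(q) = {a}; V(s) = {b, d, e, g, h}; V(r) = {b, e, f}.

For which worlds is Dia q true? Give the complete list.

Let φ = Dia q. Evaluate φ at each world:
  a (successors {d, e, h}): φ is false.
  b (successors {a, d, f}): φ is true.
  c (successors {e}): φ is false.
  d (successors {b, e, f}): φ is false.
  e (successors {d, e, h}): φ is false.
  f (successors {d, f}): φ is false.
  g (successors {a, b, f, g}): φ is true.
  h (successors {b, c, h}): φ is false.
For instance, at h:
  At h: Dia q requires q at some successor in {b, c, h}.
    At b: q is false.
    At c: q is false.
    At h: q is false.
  So Dia q is false at h.
Satisfying worlds: {b, g}

b, g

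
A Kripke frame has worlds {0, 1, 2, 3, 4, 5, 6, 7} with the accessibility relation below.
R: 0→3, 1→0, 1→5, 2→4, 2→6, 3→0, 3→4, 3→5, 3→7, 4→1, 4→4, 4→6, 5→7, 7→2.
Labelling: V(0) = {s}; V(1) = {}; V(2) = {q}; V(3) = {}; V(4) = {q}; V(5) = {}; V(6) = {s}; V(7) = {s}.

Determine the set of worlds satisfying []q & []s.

6

Let φ = []q & []s. Evaluate φ at each world:
  0 (successors {3}): φ is false.
  1 (successors {0, 5}): φ is false.
  2 (successors {4, 6}): φ is false.
  3 (successors {0, 4, 5, 7}): φ is false.
  4 (successors {1, 4, 6}): φ is false.
  5 (successors {7}): φ is false.
  6 (successors ∅): φ is true.
  7 (successors {2}): φ is false.
For instance, at 0:
  At 0: []q is false, []s is false, so []q & []s is false.
    At 0: []q requires q at every successor {3}.
      q fails at 3, so []q is false at 0.
    At 0: []s requires s at every successor {3}.
      s fails at 3, so []s is false at 0.
Satisfying worlds: {6}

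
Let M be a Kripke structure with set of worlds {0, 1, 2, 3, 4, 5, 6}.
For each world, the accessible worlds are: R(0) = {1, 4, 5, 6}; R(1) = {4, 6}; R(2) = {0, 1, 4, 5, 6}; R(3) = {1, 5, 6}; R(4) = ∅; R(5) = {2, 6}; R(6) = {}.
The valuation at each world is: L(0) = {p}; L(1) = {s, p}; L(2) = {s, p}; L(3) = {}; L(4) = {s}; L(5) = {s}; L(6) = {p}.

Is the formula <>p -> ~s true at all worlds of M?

No

Recall that <>ψ holds at a world iff ψ holds at some accessible world.
Let φ = <>p -> ~s. Evaluate φ at each world:
  0 (successors {1, 4, 5, 6}): φ is true.
  1 (successors {4, 6}): φ is false.
  2 (successors {0, 1, 4, 5, 6}): φ is false.
  3 (successors {1, 5, 6}): φ is true.
  4 (successors ∅): φ is true.
  5 (successors {2, 6}): φ is false.
  6 (successors ∅): φ is true.
Detail at 1 (counterexample):
  At 1: <>p is true, ~s is false, so <>p -> ~s is false.
    At 1: <>p requires p at some successor in {4, 6}.
      p holds at 6, so <>p is true at 1.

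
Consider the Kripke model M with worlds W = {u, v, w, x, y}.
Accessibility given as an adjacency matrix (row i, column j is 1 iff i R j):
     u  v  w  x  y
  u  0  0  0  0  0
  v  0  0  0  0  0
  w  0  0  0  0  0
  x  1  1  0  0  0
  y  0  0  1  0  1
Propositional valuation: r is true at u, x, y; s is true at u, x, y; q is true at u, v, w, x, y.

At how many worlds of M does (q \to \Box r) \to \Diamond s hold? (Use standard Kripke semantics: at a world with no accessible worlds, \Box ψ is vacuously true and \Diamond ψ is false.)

Recall that \Box ψ holds at a world iff ψ holds at every accessible world, and \Diamond ψ holds iff ψ holds at some accessible world.
Let φ = (q \to \Box r) \to \Diamond s. Evaluate φ at each world:
  u (successors ∅): φ is false.
  v (successors ∅): φ is false.
  w (successors ∅): φ is false.
  x (successors {u, v}): φ is true.
  y (successors {w, y}): φ is true.
For instance, at y:
  At y: q \to \Box r is false, \Diamond s is true, so (q \to \Box r) \to \Diamond s is true.
    At y: q is true, \Box r is false, so q \to \Box r is false.
      At y: \Box r requires r at every successor {w, y}.
        r fails at w, so \Box r is false at y.
    At y: \Diamond s requires s at some successor in {w, y}.
      s holds at y, so \Diamond s is true at y.
Satisfying worlds: {x, y}

2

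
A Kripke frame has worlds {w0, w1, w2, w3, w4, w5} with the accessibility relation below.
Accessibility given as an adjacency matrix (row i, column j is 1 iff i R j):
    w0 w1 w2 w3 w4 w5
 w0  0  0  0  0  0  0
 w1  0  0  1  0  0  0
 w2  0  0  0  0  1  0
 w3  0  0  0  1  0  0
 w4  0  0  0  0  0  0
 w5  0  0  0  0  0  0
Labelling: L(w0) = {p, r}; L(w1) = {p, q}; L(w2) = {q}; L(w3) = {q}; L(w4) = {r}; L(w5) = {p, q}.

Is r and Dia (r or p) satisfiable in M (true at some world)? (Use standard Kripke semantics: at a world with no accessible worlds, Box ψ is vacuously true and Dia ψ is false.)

Let φ = r and Dia (r or p). Evaluate φ at each world:
  w0 (successors ∅): φ is false.
  w1 (successors {w2}): φ is false.
  w2 (successors {w4}): φ is false.
  w3 (successors {w3}): φ is false.
  w4 (successors ∅): φ is false.
  w5 (successors ∅): φ is false.
For instance, at w2:
  At w2: r is false, Dia (r or p) is true, so r and Dia (r or p) is false.
    At w2: Dia (r or p) requires r or p at some successor in {w4}.
      r or p holds at w4, so Dia (r or p) is true at w2.

No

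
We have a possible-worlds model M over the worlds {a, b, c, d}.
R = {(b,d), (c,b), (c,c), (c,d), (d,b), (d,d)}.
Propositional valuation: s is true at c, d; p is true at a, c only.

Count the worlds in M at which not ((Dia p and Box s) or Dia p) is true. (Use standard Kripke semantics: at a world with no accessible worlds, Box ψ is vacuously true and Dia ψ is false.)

Let φ = not ((Dia p and Box s) or Dia p). Evaluate φ at each world:
  a (successors ∅): φ is true.
  b (successors {d}): φ is true.
  c (successors {b, c, d}): φ is false.
  d (successors {b, d}): φ is true.
For instance, at c:
  At c: (Dia p and Box s) or Dia p is true, so not ((Dia p and Box s) or Dia p) is false.
    At c: Dia p and Box s is false, Dia p is true, so (Dia p and Box s) or Dia p is true.
      At c: Dia p is true, Box s is false, so Dia p and Box s is false.
      At c: Dia p requires p at some successor in {b, c, d}.
        p holds at c, so Dia p is true at c.
Satisfying worlds: {a, b, d}

3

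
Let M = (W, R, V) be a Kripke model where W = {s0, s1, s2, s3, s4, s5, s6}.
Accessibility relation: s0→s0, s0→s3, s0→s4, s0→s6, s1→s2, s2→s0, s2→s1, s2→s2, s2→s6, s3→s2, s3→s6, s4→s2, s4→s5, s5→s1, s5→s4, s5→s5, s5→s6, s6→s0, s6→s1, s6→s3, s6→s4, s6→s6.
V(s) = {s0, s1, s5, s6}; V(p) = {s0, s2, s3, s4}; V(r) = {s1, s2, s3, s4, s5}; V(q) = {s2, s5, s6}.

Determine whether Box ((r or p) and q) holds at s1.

At s1: Box ((r or p) and q) requires (r or p) and q at every successor {s2}.
  At s2: (r or p) and q is true.
So Box ((r or p) and q) is true at s1.

Yes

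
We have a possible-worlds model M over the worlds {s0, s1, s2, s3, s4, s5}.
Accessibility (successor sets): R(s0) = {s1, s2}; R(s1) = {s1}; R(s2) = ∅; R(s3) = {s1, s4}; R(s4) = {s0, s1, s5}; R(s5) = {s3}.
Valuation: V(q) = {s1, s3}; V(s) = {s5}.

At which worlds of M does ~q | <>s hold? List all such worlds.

Let φ = ~q | <>s. Evaluate φ at each world:
  s0 (successors {s1, s2}): φ is true.
  s1 (successors {s1}): φ is false.
  s2 (successors ∅): φ is true.
  s3 (successors {s1, s4}): φ is false.
  s4 (successors {s0, s1, s5}): φ is true.
  s5 (successors {s3}): φ is true.
For instance, at s5:
  At s5: ~q is true, <>s is false, so ~q | <>s is true.
    At s5: <>s requires s at some successor in {s3}.
      At s3: s is false.
    So <>s is false at s5.
Satisfying worlds: {s0, s2, s4, s5}

s0, s2, s4, s5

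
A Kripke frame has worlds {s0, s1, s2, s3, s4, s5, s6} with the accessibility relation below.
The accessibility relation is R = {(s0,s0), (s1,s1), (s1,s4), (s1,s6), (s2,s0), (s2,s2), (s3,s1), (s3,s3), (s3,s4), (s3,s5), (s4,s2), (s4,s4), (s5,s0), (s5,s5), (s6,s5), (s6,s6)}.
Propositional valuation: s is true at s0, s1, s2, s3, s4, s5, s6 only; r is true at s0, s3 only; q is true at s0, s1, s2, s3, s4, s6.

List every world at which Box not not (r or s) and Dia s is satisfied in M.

s0, s1, s2, s3, s4, s5, s6

Let φ = Box not not (r or s) and Dia s. Evaluate φ at each world:
  s0 (successors {s0}): φ is true.
  s1 (successors {s1, s4, s6}): φ is true.
  s2 (successors {s0, s2}): φ is true.
  s3 (successors {s1, s3, s4, s5}): φ is true.
  s4 (successors {s2, s4}): φ is true.
  s5 (successors {s0, s5}): φ is true.
  s6 (successors {s5, s6}): φ is true.
For instance, at s4:
  At s4: Box not not (r or s) is true, Dia s is true, so Box not not (r or s) and Dia s is true.
    At s4: Box not not (r or s) requires not not (r or s) at every successor {s2, s4}.
      At s2: not not (r or s) is true.
      At s4: not not (r or s) is true.
    So Box not not (r or s) is true at s4.
    At s4: Dia s requires s at some successor in {s2, s4}.
      s holds at s2, so Dia s is true at s4.
Satisfying worlds: {s0, s1, s2, s3, s4, s5, s6}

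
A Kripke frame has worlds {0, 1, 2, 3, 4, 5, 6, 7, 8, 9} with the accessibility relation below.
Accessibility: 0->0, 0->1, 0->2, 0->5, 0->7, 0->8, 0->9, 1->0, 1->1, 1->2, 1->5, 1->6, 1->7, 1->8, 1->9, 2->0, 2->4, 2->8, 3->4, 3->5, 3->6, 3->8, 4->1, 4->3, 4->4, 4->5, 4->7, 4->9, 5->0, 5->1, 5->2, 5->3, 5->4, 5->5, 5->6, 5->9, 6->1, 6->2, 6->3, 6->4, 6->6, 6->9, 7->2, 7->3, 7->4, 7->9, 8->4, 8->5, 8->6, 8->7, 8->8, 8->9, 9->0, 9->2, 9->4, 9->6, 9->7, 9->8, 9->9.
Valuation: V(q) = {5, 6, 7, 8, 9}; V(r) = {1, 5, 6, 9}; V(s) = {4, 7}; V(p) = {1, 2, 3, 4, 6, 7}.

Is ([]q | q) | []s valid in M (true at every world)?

No

Recall that []ψ holds at a world iff ψ holds at every accessible world, and <>ψ holds iff ψ holds at some accessible world.
Let φ = ([]q | q) | []s. Evaluate φ at each world:
  0 (successors {0, 1, 2, 5, 7, 8, 9}): φ is false.
  1 (successors {0, 1, 2, 5, 6, 7, 8, 9}): φ is false.
  2 (successors {0, 4, 8}): φ is false.
  3 (successors {4, 5, 6, 8}): φ is false.
  4 (successors {1, 3, 4, 5, 7, 9}): φ is false.
  5 (successors {0, 1, 2, 3, 4, 5, 6, 9}): φ is true.
  6 (successors {1, 2, 3, 4, 6, 9}): φ is true.
  7 (successors {2, 3, 4, 9}): φ is true.
  8 (successors {4, 5, 6, 7, 8, 9}): φ is true.
  9 (successors {0, 2, 4, 6, 7, 8, 9}): φ is true.
Detail at 0 (counterexample):
  At 0: []q | q is false, []s is false, so ([]q | q) | []s is false.
    At 0: []q is false, q is false, so []q | q is false.
      At 0: []q requires q at every successor {0, 1, 2, 5, 7, 8, 9}.
        q fails at 0, so []q is false at 0.
    At 0: []s requires s at every successor {0, 1, 2, 5, 7, 8, 9}.
      s fails at 0, so []s is false at 0.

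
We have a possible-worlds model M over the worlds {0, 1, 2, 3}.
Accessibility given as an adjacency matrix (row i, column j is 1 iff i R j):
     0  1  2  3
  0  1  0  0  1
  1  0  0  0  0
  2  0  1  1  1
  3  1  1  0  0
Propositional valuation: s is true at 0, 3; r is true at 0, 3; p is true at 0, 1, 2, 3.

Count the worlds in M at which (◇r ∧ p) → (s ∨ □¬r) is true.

Recall that □ψ holds at a world iff ψ holds at every accessible world, and ◇ψ holds iff ψ holds at some accessible world.
Let φ = (◇r ∧ p) → (s ∨ □¬r). Evaluate φ at each world:
  0 (successors {0, 3}): φ is true.
  1 (successors ∅): φ is true.
  2 (successors {1, 2, 3}): φ is false.
  3 (successors {0, 1}): φ is true.
For instance, at 0:
  At 0: ◇r ∧ p is true, s ∨ □¬r is true, so (◇r ∧ p) → (s ∨ □¬r) is true.
    At 0: ◇r is true, p is true, so ◇r ∧ p is true.
      At 0: ◇r requires r at some successor in {0, 3}.
        r holds at 0, so ◇r is true at 0.
    At 0: s is true, □¬r is false, so s ∨ □¬r is true.
      At 0: □¬r requires ¬r at every successor {0, 3}.
        ¬r fails at 0, so □¬r is false at 0.
Satisfying worlds: {0, 1, 3}

3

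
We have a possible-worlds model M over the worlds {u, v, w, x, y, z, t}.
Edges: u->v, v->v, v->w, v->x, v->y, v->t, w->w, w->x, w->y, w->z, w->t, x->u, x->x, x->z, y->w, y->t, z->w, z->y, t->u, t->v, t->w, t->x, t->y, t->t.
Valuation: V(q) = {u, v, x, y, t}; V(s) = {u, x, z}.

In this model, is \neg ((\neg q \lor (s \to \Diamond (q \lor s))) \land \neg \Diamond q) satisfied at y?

Recall that \Diamond ψ holds at a world iff ψ holds at some accessible world.
At y: (\neg q \lor (s \to \Diamond (q \lor s))) \land \neg \Diamond q is false, so \neg ((\neg q \lor (s \to \Diamond (q \lor s))) \land \neg \Diamond q) is true.
  At y: \neg q \lor (s \to \Diamond (q \lor s)) is true, \neg \Diamond q is false, so (\neg q \lor (s \to \Diamond (q \lor s))) \land \neg \Diamond q is false.
    At y: \neg q is false, s \to \Diamond (q \lor s) is true, so \neg q \lor (s \to \Diamond (q \lor s)) is true.
      At y: s is false, \Diamond (q \lor s) is true, so s \to \Diamond (q \lor s) is true.
    At y: \Diamond q is true, so \neg \Diamond q is false.
      At y: \Diamond q requires q at some successor in {w, t}.
        q holds at t, so \Diamond q is true at y.

Yes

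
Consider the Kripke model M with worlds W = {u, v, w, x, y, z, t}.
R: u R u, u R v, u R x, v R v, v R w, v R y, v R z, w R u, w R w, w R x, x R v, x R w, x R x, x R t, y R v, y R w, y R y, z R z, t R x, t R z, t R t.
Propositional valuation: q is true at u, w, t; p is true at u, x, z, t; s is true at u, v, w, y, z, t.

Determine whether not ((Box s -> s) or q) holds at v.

No

At v: (Box s -> s) or q is true, so not ((Box s -> s) or q) is false.
  At v: Box s -> s is true, q is false, so (Box s -> s) or q is true.
    At v: Box s is true, s is true, so Box s -> s is true.
      At v: Box s requires s at every successor {v, w, y, z}.
        At v: s is true.
        At w: s is true.
        At y: s is true.
        At z: s is true.
      So Box s is true at v.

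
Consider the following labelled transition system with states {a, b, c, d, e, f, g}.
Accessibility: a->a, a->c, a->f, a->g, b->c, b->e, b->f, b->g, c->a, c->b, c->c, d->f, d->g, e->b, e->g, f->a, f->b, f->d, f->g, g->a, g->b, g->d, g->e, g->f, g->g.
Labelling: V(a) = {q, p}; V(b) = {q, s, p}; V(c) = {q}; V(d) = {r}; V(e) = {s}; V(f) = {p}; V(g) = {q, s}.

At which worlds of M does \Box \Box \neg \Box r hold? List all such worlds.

a, b, c, d, e, f, g

Let φ = \Box \Box \neg \Box r. Evaluate φ at each world:
  a (successors {a, c, f, g}): φ is true.
  b (successors {c, e, f, g}): φ is true.
  c (successors {a, b, c}): φ is true.
  d (successors {f, g}): φ is true.
  e (successors {b, g}): φ is true.
  f (successors {a, b, d, g}): φ is true.
  g (successors {a, b, d, e, f, g}): φ is true.
For instance, at f:
  At f: \Box \Box \neg \Box r requires \Box \neg \Box r at every successor {a, b, d, g}.
    At a: \Box \neg \Box r is true.
    At b: \Box \neg \Box r is true.
    At d: \Box \neg \Box r is true.
    At g: \Box \neg \Box r is true.
  So \Box \Box \neg \Box r is true at f.
Satisfying worlds: {a, b, c, d, e, f, g}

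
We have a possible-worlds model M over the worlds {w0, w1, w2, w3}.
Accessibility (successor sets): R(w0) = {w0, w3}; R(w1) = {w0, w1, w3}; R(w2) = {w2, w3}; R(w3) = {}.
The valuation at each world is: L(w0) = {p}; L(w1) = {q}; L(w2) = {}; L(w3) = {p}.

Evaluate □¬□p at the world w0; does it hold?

No

At w0: □¬□p requires ¬□p at every successor {w0, w3}.
  ¬□p fails at w0, so □¬□p is false at w0.
    At w0: □p is true, so ¬□p is false.
      At w0: □p requires p at every successor {w0, w3}.
        At w0: p is true.
        At w3: p is true.
      So □p is true at w0.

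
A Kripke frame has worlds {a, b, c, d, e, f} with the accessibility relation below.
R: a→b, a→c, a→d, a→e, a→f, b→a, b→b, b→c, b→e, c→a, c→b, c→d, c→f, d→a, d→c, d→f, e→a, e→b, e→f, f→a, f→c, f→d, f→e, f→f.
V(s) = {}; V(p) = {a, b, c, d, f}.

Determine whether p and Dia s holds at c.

No

At c: p is true, Dia s is false, so p and Dia s is false.
  At c: Dia s requires s at some successor in {a, b, d, f}.
    At a: s is false.
    At b: s is false.
    At d: s is false.
    At f: s is false.
  So Dia s is false at c.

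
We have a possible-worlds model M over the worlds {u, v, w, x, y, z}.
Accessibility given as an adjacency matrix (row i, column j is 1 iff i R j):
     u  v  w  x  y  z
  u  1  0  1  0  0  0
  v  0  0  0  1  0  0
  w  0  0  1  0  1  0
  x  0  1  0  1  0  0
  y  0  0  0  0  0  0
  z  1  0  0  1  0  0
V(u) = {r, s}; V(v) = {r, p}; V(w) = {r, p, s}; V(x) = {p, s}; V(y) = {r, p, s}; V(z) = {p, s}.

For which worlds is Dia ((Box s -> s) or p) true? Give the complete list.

u, v, w, x, z

Recall that Box ψ holds at a world iff ψ holds at every accessible world, and Dia ψ holds iff ψ holds at some accessible world.
Let φ = Dia ((Box s -> s) or p). Evaluate φ at each world:
  u (successors {u, w}): φ is true.
  v (successors {x}): φ is true.
  w (successors {w, y}): φ is true.
  x (successors {v, x}): φ is true.
  y (successors ∅): φ is false.
  z (successors {u, x}): φ is true.
For instance, at x:
  At x: Dia ((Box s -> s) or p) requires (Box s -> s) or p at some successor in {v, x}.
    (Box s -> s) or p holds at v, so Dia ((Box s -> s) or p) is true at x.
      At v: Box s -> s is false, p is true, so (Box s -> s) or p is true.
Satisfying worlds: {u, v, w, x, z}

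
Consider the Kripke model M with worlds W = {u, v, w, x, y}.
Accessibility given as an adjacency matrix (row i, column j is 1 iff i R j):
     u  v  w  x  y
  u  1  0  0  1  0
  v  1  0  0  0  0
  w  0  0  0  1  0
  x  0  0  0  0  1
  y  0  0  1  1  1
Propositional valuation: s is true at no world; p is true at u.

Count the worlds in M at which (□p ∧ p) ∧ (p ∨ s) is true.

0

Let φ = (□p ∧ p) ∧ (p ∨ s). Evaluate φ at each world:
  u (successors {u, x}): φ is false.
  v (successors {u}): φ is false.
  w (successors {x}): φ is false.
  x (successors {y}): φ is false.
  y (successors {w, x, y}): φ is false.
For instance, at u:
  At u: □p ∧ p is false, p ∨ s is true, so (□p ∧ p) ∧ (p ∨ s) is false.
    At u: □p is false, p is true, so □p ∧ p is false.
      At u: □p requires p at every successor {u, x}.
        p fails at x, so □p is false at u.
Satisfying worlds: none.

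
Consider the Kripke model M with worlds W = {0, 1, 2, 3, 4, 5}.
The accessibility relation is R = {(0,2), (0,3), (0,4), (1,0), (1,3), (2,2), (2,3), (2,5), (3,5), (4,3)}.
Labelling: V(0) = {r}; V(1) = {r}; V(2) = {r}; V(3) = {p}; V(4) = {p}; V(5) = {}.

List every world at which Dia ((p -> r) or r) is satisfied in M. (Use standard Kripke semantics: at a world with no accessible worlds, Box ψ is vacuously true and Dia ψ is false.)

Let φ = Dia ((p -> r) or r). Evaluate φ at each world:
  0 (successors {2, 3, 4}): φ is true.
  1 (successors {0, 3}): φ is true.
  2 (successors {2, 3, 5}): φ is true.
  3 (successors {5}): φ is true.
  4 (successors {3}): φ is false.
  5 (successors ∅): φ is false.
For instance, at 4:
  At 4: Dia ((p -> r) or r) requires (p -> r) or r at some successor in {3}.
    At 3: (p -> r) or r is false.
  So Dia ((p -> r) or r) is false at 4.
Satisfying worlds: {0, 1, 2, 3}

0, 1, 2, 3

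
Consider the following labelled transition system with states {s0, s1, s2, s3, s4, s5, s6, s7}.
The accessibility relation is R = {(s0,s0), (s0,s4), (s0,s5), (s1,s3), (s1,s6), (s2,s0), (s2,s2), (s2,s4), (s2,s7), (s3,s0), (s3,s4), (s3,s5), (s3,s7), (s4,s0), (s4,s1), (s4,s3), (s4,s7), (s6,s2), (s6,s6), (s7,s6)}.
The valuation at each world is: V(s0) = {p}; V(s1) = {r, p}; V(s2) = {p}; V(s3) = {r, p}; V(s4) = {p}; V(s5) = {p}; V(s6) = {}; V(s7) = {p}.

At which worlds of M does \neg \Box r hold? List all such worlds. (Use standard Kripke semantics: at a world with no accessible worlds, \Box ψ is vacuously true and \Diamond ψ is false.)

Recall that \Box ψ holds at a world iff ψ holds at every accessible world, and \Diamond ψ holds iff ψ holds at some accessible world.
Let φ = \neg \Box r. Evaluate φ at each world:
  s0 (successors {s0, s4, s5}): φ is true.
  s1 (successors {s3, s6}): φ is true.
  s2 (successors {s0, s2, s4, s7}): φ is true.
  s3 (successors {s0, s4, s5, s7}): φ is true.
  s4 (successors {s0, s1, s3, s7}): φ is true.
  s5 (successors ∅): φ is false.
  s6 (successors {s2, s6}): φ is true.
  s7 (successors {s6}): φ is true.
For instance, at s1:
  At s1: \Box r is false, so \neg \Box r is true.
    At s1: \Box r requires r at every successor {s3, s6}.
      r fails at s6, so \Box r is false at s1.
Satisfying worlds: {s0, s1, s2, s3, s4, s6, s7}

s0, s1, s2, s3, s4, s6, s7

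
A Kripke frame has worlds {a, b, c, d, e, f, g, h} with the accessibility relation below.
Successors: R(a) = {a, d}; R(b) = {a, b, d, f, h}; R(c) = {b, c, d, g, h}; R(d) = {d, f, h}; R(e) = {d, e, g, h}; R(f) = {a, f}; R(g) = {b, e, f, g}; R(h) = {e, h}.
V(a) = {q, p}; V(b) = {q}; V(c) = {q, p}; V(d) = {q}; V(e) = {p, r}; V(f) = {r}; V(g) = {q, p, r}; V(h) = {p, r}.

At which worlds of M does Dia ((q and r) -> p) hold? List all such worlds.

Let φ = Dia ((q and r) -> p). Evaluate φ at each world:
  a (successors {a, d}): φ is true.
  b (successors {a, b, d, f, h}): φ is true.
  c (successors {b, c, d, g, h}): φ is true.
  d (successors {d, f, h}): φ is true.
  e (successors {d, e, g, h}): φ is true.
  f (successors {a, f}): φ is true.
  g (successors {b, e, f, g}): φ is true.
  h (successors {e, h}): φ is true.
For instance, at c:
  At c: Dia ((q and r) -> p) requires (q and r) -> p at some successor in {b, c, d, g, h}.
    (q and r) -> p holds at b, so Dia ((q and r) -> p) is true at c.
Satisfying worlds: {a, b, c, d, e, f, g, h}

a, b, c, d, e, f, g, h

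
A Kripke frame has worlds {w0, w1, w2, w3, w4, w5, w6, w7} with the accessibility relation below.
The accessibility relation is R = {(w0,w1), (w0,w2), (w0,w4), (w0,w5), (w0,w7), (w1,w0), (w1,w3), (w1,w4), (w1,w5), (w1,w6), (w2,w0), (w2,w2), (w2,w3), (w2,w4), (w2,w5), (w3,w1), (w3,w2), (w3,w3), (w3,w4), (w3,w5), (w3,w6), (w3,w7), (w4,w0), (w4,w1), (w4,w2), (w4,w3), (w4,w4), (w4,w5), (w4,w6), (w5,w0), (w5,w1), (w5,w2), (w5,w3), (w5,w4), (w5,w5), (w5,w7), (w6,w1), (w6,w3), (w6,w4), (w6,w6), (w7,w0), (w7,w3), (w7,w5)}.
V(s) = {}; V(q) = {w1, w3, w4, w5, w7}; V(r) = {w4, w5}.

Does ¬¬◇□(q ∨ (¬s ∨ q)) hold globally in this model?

Yes

Let φ = ¬¬◇□(q ∨ (¬s ∨ q)). Evaluate φ at each world:
  w0 (successors {w1, w2, w4, w5, w7}): φ is true.
  w1 (successors {w0, w3, w4, w5, w6}): φ is true.
  w2 (successors {w0, w2, w3, w4, w5}): φ is true.
  w3 (successors {w1, w2, w3, w4, w5, w6, w7}): φ is true.
  w4 (successors {w0, w1, w2, w3, w4, w5, w6}): φ is true.
  w5 (successors {w0, w1, w2, w3, w4, w5, w7}): φ is true.
  w6 (successors {w1, w3, w4, w6}): φ is true.
  w7 (successors {w0, w3, w5}): φ is true.
For instance, at w1:
  At w1: ¬◇□(q ∨ (¬s ∨ q)) is false, so ¬¬◇□(q ∨ (¬s ∨ q)) is true.
    At w1: ◇□(q ∨ (¬s ∨ q)) is true, so ¬◇□(q ∨ (¬s ∨ q)) is false.
      At w1: ◇□(q ∨ (¬s ∨ q)) requires □(q ∨ (¬s ∨ q)) at some successor in {w0, w3, w4, w5, w6}.
        □(q ∨ (¬s ∨ q)) holds at w0, so ◇□(q ∨ (¬s ∨ q)) is true at w1.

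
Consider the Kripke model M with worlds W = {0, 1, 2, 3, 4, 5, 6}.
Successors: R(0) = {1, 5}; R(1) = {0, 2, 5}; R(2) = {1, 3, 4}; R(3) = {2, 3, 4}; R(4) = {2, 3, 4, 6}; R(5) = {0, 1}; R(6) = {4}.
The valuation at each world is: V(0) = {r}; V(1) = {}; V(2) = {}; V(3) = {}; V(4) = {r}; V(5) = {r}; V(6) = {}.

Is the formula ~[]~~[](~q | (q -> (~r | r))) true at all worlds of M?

Let φ = ~[]~~[](~q | (q -> (~r | r))). Evaluate φ at each world:
  0 (successors {1, 5}): φ is false.
  1 (successors {0, 2, 5}): φ is false.
  2 (successors {1, 3, 4}): φ is false.
  3 (successors {2, 3, 4}): φ is false.
  4 (successors {2, 3, 4, 6}): φ is false.
  5 (successors {0, 1}): φ is false.
  6 (successors {4}): φ is false.
Detail at 0 (counterexample):
  At 0: []~~[](~q | (q -> (~r | r))) is true, so ~[]~~[](~q | (q -> (~r | r))) is false.
    At 0: []~~[](~q | (q -> (~r | r))) requires ~~[](~q | (q -> (~r | r))) at every successor {1, 5}.
      At 1: ~~[](~q | (q -> (~r | r))) is true.
      At 5: ~~[](~q | (q -> (~r | r))) is true.
    So []~~[](~q | (q -> (~r | r))) is true at 0.

No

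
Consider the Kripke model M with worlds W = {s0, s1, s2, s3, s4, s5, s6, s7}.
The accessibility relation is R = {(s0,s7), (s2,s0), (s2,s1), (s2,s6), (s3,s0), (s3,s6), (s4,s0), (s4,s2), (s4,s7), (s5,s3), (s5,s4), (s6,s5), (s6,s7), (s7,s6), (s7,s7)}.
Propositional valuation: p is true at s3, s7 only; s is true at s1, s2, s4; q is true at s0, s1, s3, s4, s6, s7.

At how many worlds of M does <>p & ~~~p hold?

4

Recall that <>ψ holds at a world iff ψ holds at some accessible world.
Let φ = <>p & ~~~p. Evaluate φ at each world:
  s0 (successors {s7}): φ is true.
  s1 (successors ∅): φ is false.
  s2 (successors {s0, s1, s6}): φ is false.
  s3 (successors {s0, s6}): φ is false.
  s4 (successors {s0, s2, s7}): φ is true.
  s5 (successors {s3, s4}): φ is true.
  s6 (successors {s5, s7}): φ is true.
  s7 (successors {s6, s7}): φ is false.
For instance, at s6:
  At s6: <>p is true, ~~~p is true, so <>p & ~~~p is true.
    At s6: <>p requires p at some successor in {s5, s7}.
      p holds at s7, so <>p is true at s6.
Satisfying worlds: {s0, s4, s5, s6}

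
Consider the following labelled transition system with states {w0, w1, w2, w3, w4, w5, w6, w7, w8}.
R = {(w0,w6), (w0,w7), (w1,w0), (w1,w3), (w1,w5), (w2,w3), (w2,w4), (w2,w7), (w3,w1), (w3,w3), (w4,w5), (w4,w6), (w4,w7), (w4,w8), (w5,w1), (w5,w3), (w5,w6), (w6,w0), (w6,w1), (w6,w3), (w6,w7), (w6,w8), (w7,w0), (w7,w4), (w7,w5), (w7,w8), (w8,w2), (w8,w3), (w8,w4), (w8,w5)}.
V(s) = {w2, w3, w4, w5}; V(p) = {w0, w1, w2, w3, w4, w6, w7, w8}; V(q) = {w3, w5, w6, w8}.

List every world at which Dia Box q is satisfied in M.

none

Let φ = Dia Box q. Evaluate φ at each world:
  w0 (successors {w6, w7}): φ is false.
  w1 (successors {w0, w3, w5}): φ is false.
  w2 (successors {w3, w4, w7}): φ is false.
  w3 (successors {w1, w3}): φ is false.
  w4 (successors {w5, w6, w7, w8}): φ is false.
  w5 (successors {w1, w3, w6}): φ is false.
  w6 (successors {w0, w1, w3, w7, w8}): φ is false.
  w7 (successors {w0, w4, w5, w8}): φ is false.
  w8 (successors {w2, w3, w4, w5}): φ is false.
For instance, at w4:
  At w4: Dia Box q requires Box q at some successor in {w5, w6, w7, w8}.
    At w5: Box q is false.
    At w6: Box q is false.
    At w7: Box q is false.
    At w8: Box q is false.
  So Dia Box q is false at w4.
Satisfying worlds: none.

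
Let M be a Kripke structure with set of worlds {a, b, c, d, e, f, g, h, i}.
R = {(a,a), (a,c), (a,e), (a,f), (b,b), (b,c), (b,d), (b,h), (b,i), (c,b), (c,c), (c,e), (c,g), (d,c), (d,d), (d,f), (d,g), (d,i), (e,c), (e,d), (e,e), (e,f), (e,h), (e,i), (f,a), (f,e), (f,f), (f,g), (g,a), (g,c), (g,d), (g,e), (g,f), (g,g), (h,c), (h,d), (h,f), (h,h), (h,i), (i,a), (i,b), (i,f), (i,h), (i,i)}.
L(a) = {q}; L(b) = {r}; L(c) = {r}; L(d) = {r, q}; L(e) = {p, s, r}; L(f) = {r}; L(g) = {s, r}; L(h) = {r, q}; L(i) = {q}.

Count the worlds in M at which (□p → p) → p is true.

Let φ = (□p → p) → p. Evaluate φ at each world:
  a (successors {a, c, e, f}): φ is false.
  b (successors {b, c, d, h, i}): φ is false.
  c (successors {b, c, e, g}): φ is false.
  d (successors {c, d, f, g, i}): φ is false.
  e (successors {c, d, e, f, h, i}): φ is true.
  f (successors {a, e, f, g}): φ is false.
  g (successors {a, c, d, e, f, g}): φ is false.
  h (successors {c, d, f, h, i}): φ is false.
  i (successors {a, b, f, h, i}): φ is false.
For instance, at b:
  At b: □p → p is true, p is false, so (□p → p) → p is false.
    At b: □p is false, p is false, so □p → p is true.
      At b: □p requires p at every successor {b, c, d, h, i}.
        p fails at b, so □p is false at b.
Satisfying worlds: {e}

1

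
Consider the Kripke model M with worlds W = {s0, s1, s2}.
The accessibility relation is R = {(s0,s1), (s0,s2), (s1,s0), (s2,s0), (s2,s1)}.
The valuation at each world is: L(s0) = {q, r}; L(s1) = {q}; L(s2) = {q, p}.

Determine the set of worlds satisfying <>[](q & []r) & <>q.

Recall that []ψ holds at a world iff ψ holds at every accessible world, and <>ψ holds iff ψ holds at some accessible world.
Let φ = <>[](q & []r) & <>q. Evaluate φ at each world:
  s0 (successors {s1, s2}): φ is false.
  s1 (successors {s0}): φ is false.
  s2 (successors {s0, s1}): φ is false.
For instance, at s1:
  At s1: <>[](q & []r) is false, <>q is true, so <>[](q & []r) & <>q is false.
    At s1: <>[](q & []r) requires [](q & []r) at some successor in {s0}.
      At s0: [](q & []r) is false.
    So <>[](q & []r) is false at s1.
    At s1: <>q requires q at some successor in {s0}.
      q holds at s0, so <>q is true at s1.
Satisfying worlds: none.

none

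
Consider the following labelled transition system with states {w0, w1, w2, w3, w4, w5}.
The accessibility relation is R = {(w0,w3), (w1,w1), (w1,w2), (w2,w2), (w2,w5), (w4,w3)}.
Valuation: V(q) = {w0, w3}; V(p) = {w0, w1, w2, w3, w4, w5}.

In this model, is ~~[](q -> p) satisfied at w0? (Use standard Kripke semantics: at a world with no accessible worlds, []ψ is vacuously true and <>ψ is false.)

Recall that []ψ holds at a world iff ψ holds at every accessible world, and <>ψ holds iff ψ holds at some accessible world.
At w0: ~[](q -> p) is false, so ~~[](q -> p) is true.
  At w0: [](q -> p) is true, so ~[](q -> p) is false.
    At w0: [](q -> p) requires q -> p at every successor {w3}.
      At w3: q -> p is true.
    So [](q -> p) is true at w0.

Yes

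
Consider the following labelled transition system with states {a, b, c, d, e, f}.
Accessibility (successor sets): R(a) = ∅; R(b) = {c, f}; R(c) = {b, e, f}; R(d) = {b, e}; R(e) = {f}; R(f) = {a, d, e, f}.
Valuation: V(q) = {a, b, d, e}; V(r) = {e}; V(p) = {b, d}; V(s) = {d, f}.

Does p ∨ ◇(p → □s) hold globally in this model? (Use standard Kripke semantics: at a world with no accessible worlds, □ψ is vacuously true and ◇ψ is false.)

No

Recall that □ψ holds at a world iff ψ holds at every accessible world, and ◇ψ holds iff ψ holds at some accessible world.
Let φ = p ∨ ◇(p → □s). Evaluate φ at each world:
  a (successors ∅): φ is false.
  b (successors {c, f}): φ is true.
  c (successors {b, e, f}): φ is true.
  d (successors {b, e}): φ is true.
  e (successors {f}): φ is true.
  f (successors {a, d, e, f}): φ is true.
Detail at a (counterexample):
  At a: p is false, ◇(p → □s) is false, so p ∨ ◇(p → □s) is false.
    At a: no accessible worlds, so ◇(p → □s) is false.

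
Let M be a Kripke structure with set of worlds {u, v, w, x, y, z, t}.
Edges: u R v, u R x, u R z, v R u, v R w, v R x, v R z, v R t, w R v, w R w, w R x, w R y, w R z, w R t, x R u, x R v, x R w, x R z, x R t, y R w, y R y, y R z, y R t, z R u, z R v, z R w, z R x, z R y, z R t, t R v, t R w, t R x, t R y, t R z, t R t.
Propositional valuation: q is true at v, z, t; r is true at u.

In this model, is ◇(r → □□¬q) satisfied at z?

Yes

At z: ◇(r → □□¬q) requires r → □□¬q at some successor in {u, v, w, x, y, t}.
  r → □□¬q holds at v, so ◇(r → □□¬q) is true at z.
    At v: r is false, □□¬q is false, so r → □□¬q is true.
      At v: □□¬q requires □¬q at every successor {u, w, x, z, t}.
        □¬q fails at u, so □□¬q is false at v.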